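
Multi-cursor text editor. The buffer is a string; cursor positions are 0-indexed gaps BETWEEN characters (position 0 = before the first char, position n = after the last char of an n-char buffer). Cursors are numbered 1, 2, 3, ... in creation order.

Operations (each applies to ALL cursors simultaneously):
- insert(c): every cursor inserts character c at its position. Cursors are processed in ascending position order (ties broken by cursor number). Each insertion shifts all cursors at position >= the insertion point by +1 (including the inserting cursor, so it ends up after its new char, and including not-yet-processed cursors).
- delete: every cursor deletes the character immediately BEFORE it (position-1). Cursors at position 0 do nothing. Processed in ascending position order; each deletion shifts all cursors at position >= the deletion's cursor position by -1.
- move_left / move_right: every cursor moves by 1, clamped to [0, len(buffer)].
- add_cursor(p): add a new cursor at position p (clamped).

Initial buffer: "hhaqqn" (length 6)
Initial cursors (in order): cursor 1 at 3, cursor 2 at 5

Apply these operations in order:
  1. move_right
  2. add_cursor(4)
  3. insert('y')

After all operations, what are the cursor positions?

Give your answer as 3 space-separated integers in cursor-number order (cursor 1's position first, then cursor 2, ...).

Answer: 6 9 6

Derivation:
After op 1 (move_right): buffer="hhaqqn" (len 6), cursors c1@4 c2@6, authorship ......
After op 2 (add_cursor(4)): buffer="hhaqqn" (len 6), cursors c1@4 c3@4 c2@6, authorship ......
After op 3 (insert('y')): buffer="hhaqyyqny" (len 9), cursors c1@6 c3@6 c2@9, authorship ....13..2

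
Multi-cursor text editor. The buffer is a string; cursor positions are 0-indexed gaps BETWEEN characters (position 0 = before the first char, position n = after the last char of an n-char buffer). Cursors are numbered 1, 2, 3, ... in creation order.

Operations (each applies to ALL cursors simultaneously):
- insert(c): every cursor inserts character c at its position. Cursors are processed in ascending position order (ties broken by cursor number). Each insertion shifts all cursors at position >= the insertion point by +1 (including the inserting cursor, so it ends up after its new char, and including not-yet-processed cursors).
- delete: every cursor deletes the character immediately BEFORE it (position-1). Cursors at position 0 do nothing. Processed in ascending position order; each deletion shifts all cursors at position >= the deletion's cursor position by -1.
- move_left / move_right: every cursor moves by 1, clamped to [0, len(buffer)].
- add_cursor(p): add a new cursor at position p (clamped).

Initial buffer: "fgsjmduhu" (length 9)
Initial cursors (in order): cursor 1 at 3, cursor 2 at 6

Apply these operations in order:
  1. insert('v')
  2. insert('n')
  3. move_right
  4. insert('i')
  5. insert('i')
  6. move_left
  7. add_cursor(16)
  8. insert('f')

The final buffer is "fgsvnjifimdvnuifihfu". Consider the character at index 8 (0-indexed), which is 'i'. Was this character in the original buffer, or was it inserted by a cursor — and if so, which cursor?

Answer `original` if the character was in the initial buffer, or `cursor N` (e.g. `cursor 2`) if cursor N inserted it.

Answer: cursor 1

Derivation:
After op 1 (insert('v')): buffer="fgsvjmdvuhu" (len 11), cursors c1@4 c2@8, authorship ...1...2...
After op 2 (insert('n')): buffer="fgsvnjmdvnuhu" (len 13), cursors c1@5 c2@10, authorship ...11...22...
After op 3 (move_right): buffer="fgsvnjmdvnuhu" (len 13), cursors c1@6 c2@11, authorship ...11...22...
After op 4 (insert('i')): buffer="fgsvnjimdvnuihu" (len 15), cursors c1@7 c2@13, authorship ...11.1..22.2..
After op 5 (insert('i')): buffer="fgsvnjiimdvnuiihu" (len 17), cursors c1@8 c2@15, authorship ...11.11..22.22..
After op 6 (move_left): buffer="fgsvnjiimdvnuiihu" (len 17), cursors c1@7 c2@14, authorship ...11.11..22.22..
After op 7 (add_cursor(16)): buffer="fgsvnjiimdvnuiihu" (len 17), cursors c1@7 c2@14 c3@16, authorship ...11.11..22.22..
After op 8 (insert('f')): buffer="fgsvnjifimdvnuifihfu" (len 20), cursors c1@8 c2@16 c3@19, authorship ...11.111..22.222.3.
Authorship (.=original, N=cursor N): . . . 1 1 . 1 1 1 . . 2 2 . 2 2 2 . 3 .
Index 8: author = 1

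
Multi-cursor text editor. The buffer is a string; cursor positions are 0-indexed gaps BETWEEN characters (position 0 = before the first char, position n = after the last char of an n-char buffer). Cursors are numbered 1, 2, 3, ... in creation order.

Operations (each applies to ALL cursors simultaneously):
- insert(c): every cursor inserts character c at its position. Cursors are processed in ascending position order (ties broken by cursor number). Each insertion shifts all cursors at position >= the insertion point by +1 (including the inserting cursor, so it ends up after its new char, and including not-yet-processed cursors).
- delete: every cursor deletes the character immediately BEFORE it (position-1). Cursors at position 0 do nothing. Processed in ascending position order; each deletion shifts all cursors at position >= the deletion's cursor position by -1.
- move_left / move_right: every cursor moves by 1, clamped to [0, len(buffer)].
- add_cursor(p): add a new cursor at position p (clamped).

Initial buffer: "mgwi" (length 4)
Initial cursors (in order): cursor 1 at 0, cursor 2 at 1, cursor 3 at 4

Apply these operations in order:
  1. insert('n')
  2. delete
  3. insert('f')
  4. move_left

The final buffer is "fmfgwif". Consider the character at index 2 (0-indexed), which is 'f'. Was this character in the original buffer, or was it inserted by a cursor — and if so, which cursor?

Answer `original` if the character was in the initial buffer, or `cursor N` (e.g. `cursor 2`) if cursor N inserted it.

After op 1 (insert('n')): buffer="nmngwin" (len 7), cursors c1@1 c2@3 c3@7, authorship 1.2...3
After op 2 (delete): buffer="mgwi" (len 4), cursors c1@0 c2@1 c3@4, authorship ....
After op 3 (insert('f')): buffer="fmfgwif" (len 7), cursors c1@1 c2@3 c3@7, authorship 1.2...3
After op 4 (move_left): buffer="fmfgwif" (len 7), cursors c1@0 c2@2 c3@6, authorship 1.2...3
Authorship (.=original, N=cursor N): 1 . 2 . . . 3
Index 2: author = 2

Answer: cursor 2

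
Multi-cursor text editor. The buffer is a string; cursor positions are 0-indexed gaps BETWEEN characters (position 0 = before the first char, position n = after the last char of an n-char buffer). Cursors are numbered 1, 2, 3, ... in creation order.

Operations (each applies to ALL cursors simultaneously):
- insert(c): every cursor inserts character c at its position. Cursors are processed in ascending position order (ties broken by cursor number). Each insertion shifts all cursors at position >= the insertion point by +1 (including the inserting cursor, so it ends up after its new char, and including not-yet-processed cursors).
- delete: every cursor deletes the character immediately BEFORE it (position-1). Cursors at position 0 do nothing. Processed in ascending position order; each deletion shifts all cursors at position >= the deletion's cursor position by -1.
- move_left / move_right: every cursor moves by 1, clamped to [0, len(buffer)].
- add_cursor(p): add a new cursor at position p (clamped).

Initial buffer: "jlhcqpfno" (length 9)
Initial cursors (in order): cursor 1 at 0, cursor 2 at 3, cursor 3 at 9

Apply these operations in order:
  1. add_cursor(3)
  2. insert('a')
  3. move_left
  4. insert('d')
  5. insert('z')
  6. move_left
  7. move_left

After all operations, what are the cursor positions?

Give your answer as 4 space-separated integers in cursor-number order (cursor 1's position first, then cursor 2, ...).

Answer: 0 9 18 9

Derivation:
After op 1 (add_cursor(3)): buffer="jlhcqpfno" (len 9), cursors c1@0 c2@3 c4@3 c3@9, authorship .........
After op 2 (insert('a')): buffer="ajlhaacqpfnoa" (len 13), cursors c1@1 c2@6 c4@6 c3@13, authorship 1...24......3
After op 3 (move_left): buffer="ajlhaacqpfnoa" (len 13), cursors c1@0 c2@5 c4@5 c3@12, authorship 1...24......3
After op 4 (insert('d')): buffer="dajlhaddacqpfnoda" (len 17), cursors c1@1 c2@8 c4@8 c3@16, authorship 11...2244......33
After op 5 (insert('z')): buffer="dzajlhaddzzacqpfnodza" (len 21), cursors c1@2 c2@11 c4@11 c3@20, authorship 111...224244......333
After op 6 (move_left): buffer="dzajlhaddzzacqpfnodza" (len 21), cursors c1@1 c2@10 c4@10 c3@19, authorship 111...224244......333
After op 7 (move_left): buffer="dzajlhaddzzacqpfnodza" (len 21), cursors c1@0 c2@9 c4@9 c3@18, authorship 111...224244......333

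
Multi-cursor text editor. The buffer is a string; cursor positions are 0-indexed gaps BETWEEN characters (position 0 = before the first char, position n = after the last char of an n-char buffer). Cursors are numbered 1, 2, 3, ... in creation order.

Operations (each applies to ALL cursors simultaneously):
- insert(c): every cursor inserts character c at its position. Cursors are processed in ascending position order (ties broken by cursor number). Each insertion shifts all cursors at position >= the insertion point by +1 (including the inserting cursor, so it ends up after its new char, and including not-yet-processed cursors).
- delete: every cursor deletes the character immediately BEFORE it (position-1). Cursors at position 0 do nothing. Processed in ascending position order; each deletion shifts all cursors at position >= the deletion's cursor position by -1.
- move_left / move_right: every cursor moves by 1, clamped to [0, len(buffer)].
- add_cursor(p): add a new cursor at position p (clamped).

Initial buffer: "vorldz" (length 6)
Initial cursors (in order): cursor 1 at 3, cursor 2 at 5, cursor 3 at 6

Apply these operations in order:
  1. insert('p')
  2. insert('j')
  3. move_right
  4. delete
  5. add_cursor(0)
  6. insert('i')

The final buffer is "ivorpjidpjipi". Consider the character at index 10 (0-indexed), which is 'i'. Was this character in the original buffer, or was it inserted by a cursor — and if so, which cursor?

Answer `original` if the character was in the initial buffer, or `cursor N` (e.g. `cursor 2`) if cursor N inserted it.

Answer: cursor 2

Derivation:
After op 1 (insert('p')): buffer="vorpldpzp" (len 9), cursors c1@4 c2@7 c3@9, authorship ...1..2.3
After op 2 (insert('j')): buffer="vorpjldpjzpj" (len 12), cursors c1@5 c2@9 c3@12, authorship ...11..22.33
After op 3 (move_right): buffer="vorpjldpjzpj" (len 12), cursors c1@6 c2@10 c3@12, authorship ...11..22.33
After op 4 (delete): buffer="vorpjdpjp" (len 9), cursors c1@5 c2@8 c3@9, authorship ...11.223
After op 5 (add_cursor(0)): buffer="vorpjdpjp" (len 9), cursors c4@0 c1@5 c2@8 c3@9, authorship ...11.223
After op 6 (insert('i')): buffer="ivorpjidpjipi" (len 13), cursors c4@1 c1@7 c2@11 c3@13, authorship 4...111.22233
Authorship (.=original, N=cursor N): 4 . . . 1 1 1 . 2 2 2 3 3
Index 10: author = 2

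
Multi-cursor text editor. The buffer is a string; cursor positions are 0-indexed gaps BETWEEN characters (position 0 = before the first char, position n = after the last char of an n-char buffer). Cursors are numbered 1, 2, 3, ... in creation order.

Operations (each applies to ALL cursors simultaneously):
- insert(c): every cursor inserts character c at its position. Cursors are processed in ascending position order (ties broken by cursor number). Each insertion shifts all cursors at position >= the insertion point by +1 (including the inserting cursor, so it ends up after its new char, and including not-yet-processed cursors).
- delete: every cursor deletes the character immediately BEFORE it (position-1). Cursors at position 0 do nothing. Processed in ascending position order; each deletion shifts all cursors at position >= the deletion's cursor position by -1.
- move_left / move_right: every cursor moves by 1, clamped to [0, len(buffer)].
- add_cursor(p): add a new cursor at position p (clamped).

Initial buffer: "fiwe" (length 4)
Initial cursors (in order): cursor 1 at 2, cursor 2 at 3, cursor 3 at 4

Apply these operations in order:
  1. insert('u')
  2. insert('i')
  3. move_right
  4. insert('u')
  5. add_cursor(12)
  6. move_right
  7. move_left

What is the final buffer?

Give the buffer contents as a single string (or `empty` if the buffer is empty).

After op 1 (insert('u')): buffer="fiuwueu" (len 7), cursors c1@3 c2@5 c3@7, authorship ..1.2.3
After op 2 (insert('i')): buffer="fiuiwuieui" (len 10), cursors c1@4 c2@7 c3@10, authorship ..11.22.33
After op 3 (move_right): buffer="fiuiwuieui" (len 10), cursors c1@5 c2@8 c3@10, authorship ..11.22.33
After op 4 (insert('u')): buffer="fiuiwuuieuuiu" (len 13), cursors c1@6 c2@10 c3@13, authorship ..11.122.2333
After op 5 (add_cursor(12)): buffer="fiuiwuuieuuiu" (len 13), cursors c1@6 c2@10 c4@12 c3@13, authorship ..11.122.2333
After op 6 (move_right): buffer="fiuiwuuieuuiu" (len 13), cursors c1@7 c2@11 c3@13 c4@13, authorship ..11.122.2333
After op 7 (move_left): buffer="fiuiwuuieuuiu" (len 13), cursors c1@6 c2@10 c3@12 c4@12, authorship ..11.122.2333

Answer: fiuiwuuieuuiu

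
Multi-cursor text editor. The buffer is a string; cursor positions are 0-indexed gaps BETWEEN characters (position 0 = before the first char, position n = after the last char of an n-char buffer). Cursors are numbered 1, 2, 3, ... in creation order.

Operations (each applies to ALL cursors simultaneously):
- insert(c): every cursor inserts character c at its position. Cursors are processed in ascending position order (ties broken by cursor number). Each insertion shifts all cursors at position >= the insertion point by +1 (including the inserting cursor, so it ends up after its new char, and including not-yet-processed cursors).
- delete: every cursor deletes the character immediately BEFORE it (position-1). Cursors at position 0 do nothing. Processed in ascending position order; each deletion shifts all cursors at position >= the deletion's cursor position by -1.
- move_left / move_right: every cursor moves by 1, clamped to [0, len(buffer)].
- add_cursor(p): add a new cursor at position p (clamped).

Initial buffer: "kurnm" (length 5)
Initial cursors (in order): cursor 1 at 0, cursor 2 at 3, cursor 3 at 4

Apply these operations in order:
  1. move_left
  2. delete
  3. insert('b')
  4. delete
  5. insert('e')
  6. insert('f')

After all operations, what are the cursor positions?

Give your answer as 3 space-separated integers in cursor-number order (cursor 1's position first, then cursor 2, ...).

After op 1 (move_left): buffer="kurnm" (len 5), cursors c1@0 c2@2 c3@3, authorship .....
After op 2 (delete): buffer="knm" (len 3), cursors c1@0 c2@1 c3@1, authorship ...
After op 3 (insert('b')): buffer="bkbbnm" (len 6), cursors c1@1 c2@4 c3@4, authorship 1.23..
After op 4 (delete): buffer="knm" (len 3), cursors c1@0 c2@1 c3@1, authorship ...
After op 5 (insert('e')): buffer="ekeenm" (len 6), cursors c1@1 c2@4 c3@4, authorship 1.23..
After op 6 (insert('f')): buffer="efkeeffnm" (len 9), cursors c1@2 c2@7 c3@7, authorship 11.2323..

Answer: 2 7 7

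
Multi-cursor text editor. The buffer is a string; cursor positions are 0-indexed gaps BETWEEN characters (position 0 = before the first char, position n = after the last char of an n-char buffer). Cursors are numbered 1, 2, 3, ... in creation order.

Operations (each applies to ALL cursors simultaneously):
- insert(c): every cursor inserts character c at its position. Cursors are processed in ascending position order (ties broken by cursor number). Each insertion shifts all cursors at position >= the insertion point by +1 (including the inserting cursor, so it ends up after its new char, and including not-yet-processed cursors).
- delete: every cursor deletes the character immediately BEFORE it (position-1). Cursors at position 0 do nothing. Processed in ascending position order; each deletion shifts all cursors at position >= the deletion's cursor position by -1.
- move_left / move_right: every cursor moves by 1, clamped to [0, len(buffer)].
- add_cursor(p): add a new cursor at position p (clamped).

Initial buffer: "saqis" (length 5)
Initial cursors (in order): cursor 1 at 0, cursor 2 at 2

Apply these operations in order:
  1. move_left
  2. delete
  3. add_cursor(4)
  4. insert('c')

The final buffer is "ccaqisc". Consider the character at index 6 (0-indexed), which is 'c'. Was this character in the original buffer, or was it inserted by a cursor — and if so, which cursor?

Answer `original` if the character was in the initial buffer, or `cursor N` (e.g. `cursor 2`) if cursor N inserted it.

Answer: cursor 3

Derivation:
After op 1 (move_left): buffer="saqis" (len 5), cursors c1@0 c2@1, authorship .....
After op 2 (delete): buffer="aqis" (len 4), cursors c1@0 c2@0, authorship ....
After op 3 (add_cursor(4)): buffer="aqis" (len 4), cursors c1@0 c2@0 c3@4, authorship ....
After op 4 (insert('c')): buffer="ccaqisc" (len 7), cursors c1@2 c2@2 c3@7, authorship 12....3
Authorship (.=original, N=cursor N): 1 2 . . . . 3
Index 6: author = 3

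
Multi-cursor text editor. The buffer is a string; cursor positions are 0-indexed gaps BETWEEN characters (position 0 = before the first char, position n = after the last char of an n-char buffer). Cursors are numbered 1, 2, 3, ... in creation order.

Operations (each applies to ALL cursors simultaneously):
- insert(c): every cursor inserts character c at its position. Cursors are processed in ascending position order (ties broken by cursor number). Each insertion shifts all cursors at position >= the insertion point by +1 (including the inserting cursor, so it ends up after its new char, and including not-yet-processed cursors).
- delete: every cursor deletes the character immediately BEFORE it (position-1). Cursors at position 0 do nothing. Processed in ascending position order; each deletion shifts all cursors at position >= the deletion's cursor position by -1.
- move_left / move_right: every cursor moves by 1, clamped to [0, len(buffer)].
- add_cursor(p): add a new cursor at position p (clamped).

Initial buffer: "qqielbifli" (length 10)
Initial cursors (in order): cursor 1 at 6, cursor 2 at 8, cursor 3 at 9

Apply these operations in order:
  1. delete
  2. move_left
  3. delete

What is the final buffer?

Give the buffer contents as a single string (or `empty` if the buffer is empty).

After op 1 (delete): buffer="qqielii" (len 7), cursors c1@5 c2@6 c3@6, authorship .......
After op 2 (move_left): buffer="qqielii" (len 7), cursors c1@4 c2@5 c3@5, authorship .......
After op 3 (delete): buffer="qqii" (len 4), cursors c1@2 c2@2 c3@2, authorship ....

Answer: qqii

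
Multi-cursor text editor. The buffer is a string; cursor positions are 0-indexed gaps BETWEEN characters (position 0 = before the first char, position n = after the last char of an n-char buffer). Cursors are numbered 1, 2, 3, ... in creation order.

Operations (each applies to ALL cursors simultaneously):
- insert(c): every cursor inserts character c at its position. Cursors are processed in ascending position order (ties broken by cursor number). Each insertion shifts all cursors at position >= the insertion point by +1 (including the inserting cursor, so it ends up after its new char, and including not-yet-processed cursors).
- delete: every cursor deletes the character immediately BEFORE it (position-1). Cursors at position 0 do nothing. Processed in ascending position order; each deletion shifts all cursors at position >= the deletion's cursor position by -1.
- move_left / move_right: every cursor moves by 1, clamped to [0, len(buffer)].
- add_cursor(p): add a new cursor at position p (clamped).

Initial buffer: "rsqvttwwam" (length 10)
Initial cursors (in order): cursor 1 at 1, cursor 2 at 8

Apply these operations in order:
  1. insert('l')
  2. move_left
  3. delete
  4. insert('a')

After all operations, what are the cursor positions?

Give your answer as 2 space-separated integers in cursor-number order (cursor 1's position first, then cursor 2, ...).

After op 1 (insert('l')): buffer="rlsqvttwwlam" (len 12), cursors c1@2 c2@10, authorship .1.......2..
After op 2 (move_left): buffer="rlsqvttwwlam" (len 12), cursors c1@1 c2@9, authorship .1.......2..
After op 3 (delete): buffer="lsqvttwlam" (len 10), cursors c1@0 c2@7, authorship 1......2..
After op 4 (insert('a')): buffer="alsqvttwalam" (len 12), cursors c1@1 c2@9, authorship 11......22..

Answer: 1 9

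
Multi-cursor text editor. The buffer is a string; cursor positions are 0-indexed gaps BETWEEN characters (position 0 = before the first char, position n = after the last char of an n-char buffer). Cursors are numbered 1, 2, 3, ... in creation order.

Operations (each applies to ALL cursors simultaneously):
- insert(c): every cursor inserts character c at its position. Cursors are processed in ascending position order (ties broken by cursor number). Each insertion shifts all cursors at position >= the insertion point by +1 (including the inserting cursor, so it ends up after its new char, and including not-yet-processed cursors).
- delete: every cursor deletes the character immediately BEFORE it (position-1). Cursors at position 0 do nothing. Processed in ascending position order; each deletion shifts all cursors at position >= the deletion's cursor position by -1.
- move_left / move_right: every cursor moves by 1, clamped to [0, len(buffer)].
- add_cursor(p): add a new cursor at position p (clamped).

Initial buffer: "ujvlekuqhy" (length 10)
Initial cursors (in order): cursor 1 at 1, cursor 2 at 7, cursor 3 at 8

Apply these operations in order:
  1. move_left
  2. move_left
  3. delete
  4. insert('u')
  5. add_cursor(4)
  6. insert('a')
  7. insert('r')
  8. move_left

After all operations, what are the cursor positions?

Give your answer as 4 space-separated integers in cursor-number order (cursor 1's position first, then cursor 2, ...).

After op 1 (move_left): buffer="ujvlekuqhy" (len 10), cursors c1@0 c2@6 c3@7, authorship ..........
After op 2 (move_left): buffer="ujvlekuqhy" (len 10), cursors c1@0 c2@5 c3@6, authorship ..........
After op 3 (delete): buffer="ujvluqhy" (len 8), cursors c1@0 c2@4 c3@4, authorship ........
After op 4 (insert('u')): buffer="uujvluuuqhy" (len 11), cursors c1@1 c2@7 c3@7, authorship 1....23....
After op 5 (add_cursor(4)): buffer="uujvluuuqhy" (len 11), cursors c1@1 c4@4 c2@7 c3@7, authorship 1....23....
After op 6 (insert('a')): buffer="uaujvaluuaauqhy" (len 15), cursors c1@2 c4@6 c2@11 c3@11, authorship 11...4.2323....
After op 7 (insert('r')): buffer="uarujvarluuaarruqhy" (len 19), cursors c1@3 c4@8 c2@15 c3@15, authorship 111...44.232323....
After op 8 (move_left): buffer="uarujvarluuaarruqhy" (len 19), cursors c1@2 c4@7 c2@14 c3@14, authorship 111...44.232323....

Answer: 2 14 14 7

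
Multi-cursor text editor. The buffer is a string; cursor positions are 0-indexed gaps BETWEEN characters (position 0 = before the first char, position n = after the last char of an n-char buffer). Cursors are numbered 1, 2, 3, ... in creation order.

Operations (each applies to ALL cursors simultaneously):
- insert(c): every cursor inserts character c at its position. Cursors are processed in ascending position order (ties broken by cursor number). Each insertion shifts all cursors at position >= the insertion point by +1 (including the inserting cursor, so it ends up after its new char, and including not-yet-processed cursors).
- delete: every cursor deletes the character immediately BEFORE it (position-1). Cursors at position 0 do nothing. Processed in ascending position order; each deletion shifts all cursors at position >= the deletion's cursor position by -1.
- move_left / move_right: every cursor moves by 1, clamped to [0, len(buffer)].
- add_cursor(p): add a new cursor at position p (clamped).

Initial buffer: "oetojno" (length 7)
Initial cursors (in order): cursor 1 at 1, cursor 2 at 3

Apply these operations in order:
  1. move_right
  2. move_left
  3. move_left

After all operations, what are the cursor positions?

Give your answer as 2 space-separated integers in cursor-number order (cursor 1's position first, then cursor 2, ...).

After op 1 (move_right): buffer="oetojno" (len 7), cursors c1@2 c2@4, authorship .......
After op 2 (move_left): buffer="oetojno" (len 7), cursors c1@1 c2@3, authorship .......
After op 3 (move_left): buffer="oetojno" (len 7), cursors c1@0 c2@2, authorship .......

Answer: 0 2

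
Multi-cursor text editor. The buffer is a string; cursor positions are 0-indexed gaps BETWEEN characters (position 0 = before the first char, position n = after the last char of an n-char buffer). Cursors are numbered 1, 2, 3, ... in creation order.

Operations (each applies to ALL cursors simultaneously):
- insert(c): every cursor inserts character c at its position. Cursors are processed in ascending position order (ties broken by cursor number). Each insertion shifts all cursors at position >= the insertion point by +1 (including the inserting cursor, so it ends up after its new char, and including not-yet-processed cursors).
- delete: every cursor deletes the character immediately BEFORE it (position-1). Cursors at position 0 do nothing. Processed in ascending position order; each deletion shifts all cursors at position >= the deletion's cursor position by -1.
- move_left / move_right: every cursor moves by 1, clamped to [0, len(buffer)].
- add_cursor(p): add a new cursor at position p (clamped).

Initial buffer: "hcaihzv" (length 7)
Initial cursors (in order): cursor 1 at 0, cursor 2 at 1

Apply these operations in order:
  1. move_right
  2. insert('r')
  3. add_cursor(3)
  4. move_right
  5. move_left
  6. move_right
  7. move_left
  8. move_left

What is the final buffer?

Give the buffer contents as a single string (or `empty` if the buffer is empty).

Answer: hrcraihzv

Derivation:
After op 1 (move_right): buffer="hcaihzv" (len 7), cursors c1@1 c2@2, authorship .......
After op 2 (insert('r')): buffer="hrcraihzv" (len 9), cursors c1@2 c2@4, authorship .1.2.....
After op 3 (add_cursor(3)): buffer="hrcraihzv" (len 9), cursors c1@2 c3@3 c2@4, authorship .1.2.....
After op 4 (move_right): buffer="hrcraihzv" (len 9), cursors c1@3 c3@4 c2@5, authorship .1.2.....
After op 5 (move_left): buffer="hrcraihzv" (len 9), cursors c1@2 c3@3 c2@4, authorship .1.2.....
After op 6 (move_right): buffer="hrcraihzv" (len 9), cursors c1@3 c3@4 c2@5, authorship .1.2.....
After op 7 (move_left): buffer="hrcraihzv" (len 9), cursors c1@2 c3@3 c2@4, authorship .1.2.....
After op 8 (move_left): buffer="hrcraihzv" (len 9), cursors c1@1 c3@2 c2@3, authorship .1.2.....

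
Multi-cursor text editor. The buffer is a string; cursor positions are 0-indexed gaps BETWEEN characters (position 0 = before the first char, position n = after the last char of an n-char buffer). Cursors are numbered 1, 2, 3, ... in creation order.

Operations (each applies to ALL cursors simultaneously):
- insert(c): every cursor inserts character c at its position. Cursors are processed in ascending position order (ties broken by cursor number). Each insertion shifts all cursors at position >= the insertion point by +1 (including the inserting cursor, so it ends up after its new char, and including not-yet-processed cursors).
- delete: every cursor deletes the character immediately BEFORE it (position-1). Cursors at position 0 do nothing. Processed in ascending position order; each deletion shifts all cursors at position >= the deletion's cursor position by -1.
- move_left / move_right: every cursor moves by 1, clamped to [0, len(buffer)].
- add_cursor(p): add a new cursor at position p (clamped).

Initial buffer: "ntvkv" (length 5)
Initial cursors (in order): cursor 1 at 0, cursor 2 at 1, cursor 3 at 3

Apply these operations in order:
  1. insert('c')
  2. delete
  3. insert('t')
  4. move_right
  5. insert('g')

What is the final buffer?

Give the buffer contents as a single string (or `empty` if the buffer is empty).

Answer: tngttgvtkgv

Derivation:
After op 1 (insert('c')): buffer="cnctvckv" (len 8), cursors c1@1 c2@3 c3@6, authorship 1.2..3..
After op 2 (delete): buffer="ntvkv" (len 5), cursors c1@0 c2@1 c3@3, authorship .....
After op 3 (insert('t')): buffer="tnttvtkv" (len 8), cursors c1@1 c2@3 c3@6, authorship 1.2..3..
After op 4 (move_right): buffer="tnttvtkv" (len 8), cursors c1@2 c2@4 c3@7, authorship 1.2..3..
After op 5 (insert('g')): buffer="tngttgvtkgv" (len 11), cursors c1@3 c2@6 c3@10, authorship 1.12.2.3.3.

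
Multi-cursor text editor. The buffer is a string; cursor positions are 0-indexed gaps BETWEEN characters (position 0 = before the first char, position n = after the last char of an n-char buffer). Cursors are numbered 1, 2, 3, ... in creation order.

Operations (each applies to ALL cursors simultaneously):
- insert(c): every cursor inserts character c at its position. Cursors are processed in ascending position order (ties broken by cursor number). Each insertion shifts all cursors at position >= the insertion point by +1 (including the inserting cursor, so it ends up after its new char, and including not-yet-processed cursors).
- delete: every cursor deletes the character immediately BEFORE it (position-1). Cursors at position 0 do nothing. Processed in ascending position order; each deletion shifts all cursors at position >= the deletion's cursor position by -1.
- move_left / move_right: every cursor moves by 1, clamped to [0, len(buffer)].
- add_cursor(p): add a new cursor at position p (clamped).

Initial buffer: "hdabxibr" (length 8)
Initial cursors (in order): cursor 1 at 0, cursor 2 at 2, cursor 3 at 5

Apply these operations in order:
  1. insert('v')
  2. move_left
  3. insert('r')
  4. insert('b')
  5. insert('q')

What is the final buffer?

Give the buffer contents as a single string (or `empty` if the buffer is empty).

After op 1 (insert('v')): buffer="vhdvabxvibr" (len 11), cursors c1@1 c2@4 c3@8, authorship 1..2...3...
After op 2 (move_left): buffer="vhdvabxvibr" (len 11), cursors c1@0 c2@3 c3@7, authorship 1..2...3...
After op 3 (insert('r')): buffer="rvhdrvabxrvibr" (len 14), cursors c1@1 c2@5 c3@10, authorship 11..22...33...
After op 4 (insert('b')): buffer="rbvhdrbvabxrbvibr" (len 17), cursors c1@2 c2@7 c3@13, authorship 111..222...333...
After op 5 (insert('q')): buffer="rbqvhdrbqvabxrbqvibr" (len 20), cursors c1@3 c2@9 c3@16, authorship 1111..2222...3333...

Answer: rbqvhdrbqvabxrbqvibr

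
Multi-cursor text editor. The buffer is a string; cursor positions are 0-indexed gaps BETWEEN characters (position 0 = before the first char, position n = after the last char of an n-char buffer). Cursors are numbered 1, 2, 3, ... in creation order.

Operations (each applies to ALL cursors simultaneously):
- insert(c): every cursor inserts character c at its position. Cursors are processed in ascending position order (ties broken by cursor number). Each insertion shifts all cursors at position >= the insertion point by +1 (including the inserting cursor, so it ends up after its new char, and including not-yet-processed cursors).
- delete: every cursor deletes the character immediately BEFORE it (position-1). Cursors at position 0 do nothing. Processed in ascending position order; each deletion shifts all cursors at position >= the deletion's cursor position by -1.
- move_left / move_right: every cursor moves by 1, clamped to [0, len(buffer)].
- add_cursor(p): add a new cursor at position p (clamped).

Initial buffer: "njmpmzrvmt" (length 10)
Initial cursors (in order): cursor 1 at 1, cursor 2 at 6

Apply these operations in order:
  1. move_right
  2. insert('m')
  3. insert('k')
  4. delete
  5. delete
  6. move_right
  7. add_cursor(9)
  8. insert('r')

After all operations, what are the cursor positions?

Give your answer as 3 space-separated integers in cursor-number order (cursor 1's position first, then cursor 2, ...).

Answer: 4 10 12

Derivation:
After op 1 (move_right): buffer="njmpmzrvmt" (len 10), cursors c1@2 c2@7, authorship ..........
After op 2 (insert('m')): buffer="njmmpmzrmvmt" (len 12), cursors c1@3 c2@9, authorship ..1.....2...
After op 3 (insert('k')): buffer="njmkmpmzrmkvmt" (len 14), cursors c1@4 c2@11, authorship ..11.....22...
After op 4 (delete): buffer="njmmpmzrmvmt" (len 12), cursors c1@3 c2@9, authorship ..1.....2...
After op 5 (delete): buffer="njmpmzrvmt" (len 10), cursors c1@2 c2@7, authorship ..........
After op 6 (move_right): buffer="njmpmzrvmt" (len 10), cursors c1@3 c2@8, authorship ..........
After op 7 (add_cursor(9)): buffer="njmpmzrvmt" (len 10), cursors c1@3 c2@8 c3@9, authorship ..........
After op 8 (insert('r')): buffer="njmrpmzrvrmrt" (len 13), cursors c1@4 c2@10 c3@12, authorship ...1.....2.3.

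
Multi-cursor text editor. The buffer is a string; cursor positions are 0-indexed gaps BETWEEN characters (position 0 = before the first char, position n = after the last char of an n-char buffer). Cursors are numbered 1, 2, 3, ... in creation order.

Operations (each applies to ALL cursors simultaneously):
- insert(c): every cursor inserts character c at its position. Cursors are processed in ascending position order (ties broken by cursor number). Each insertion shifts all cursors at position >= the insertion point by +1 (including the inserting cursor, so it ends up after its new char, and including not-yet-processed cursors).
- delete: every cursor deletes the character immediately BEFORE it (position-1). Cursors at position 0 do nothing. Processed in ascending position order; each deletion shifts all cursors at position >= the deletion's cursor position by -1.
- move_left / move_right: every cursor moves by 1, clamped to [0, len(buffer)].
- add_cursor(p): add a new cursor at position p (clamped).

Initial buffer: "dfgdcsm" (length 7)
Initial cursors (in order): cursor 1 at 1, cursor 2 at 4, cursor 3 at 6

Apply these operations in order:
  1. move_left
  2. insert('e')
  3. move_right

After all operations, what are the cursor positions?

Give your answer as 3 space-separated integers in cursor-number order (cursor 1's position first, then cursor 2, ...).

After op 1 (move_left): buffer="dfgdcsm" (len 7), cursors c1@0 c2@3 c3@5, authorship .......
After op 2 (insert('e')): buffer="edfgedcesm" (len 10), cursors c1@1 c2@5 c3@8, authorship 1...2..3..
After op 3 (move_right): buffer="edfgedcesm" (len 10), cursors c1@2 c2@6 c3@9, authorship 1...2..3..

Answer: 2 6 9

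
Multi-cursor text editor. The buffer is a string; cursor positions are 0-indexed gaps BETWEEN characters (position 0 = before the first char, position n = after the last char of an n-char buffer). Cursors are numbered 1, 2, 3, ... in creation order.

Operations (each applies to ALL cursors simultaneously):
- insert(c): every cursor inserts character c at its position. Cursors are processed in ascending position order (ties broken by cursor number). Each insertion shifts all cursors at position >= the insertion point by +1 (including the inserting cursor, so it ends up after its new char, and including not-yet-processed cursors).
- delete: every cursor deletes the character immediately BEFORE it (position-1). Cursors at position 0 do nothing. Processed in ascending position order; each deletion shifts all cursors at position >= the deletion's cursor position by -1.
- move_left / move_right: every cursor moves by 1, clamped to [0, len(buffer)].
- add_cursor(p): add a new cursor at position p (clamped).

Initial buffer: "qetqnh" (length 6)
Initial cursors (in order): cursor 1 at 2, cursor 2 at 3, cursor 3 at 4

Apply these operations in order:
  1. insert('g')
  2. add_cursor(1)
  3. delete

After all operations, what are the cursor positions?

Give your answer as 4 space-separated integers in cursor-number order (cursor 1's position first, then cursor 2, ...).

Answer: 1 2 3 0

Derivation:
After op 1 (insert('g')): buffer="qegtgqgnh" (len 9), cursors c1@3 c2@5 c3@7, authorship ..1.2.3..
After op 2 (add_cursor(1)): buffer="qegtgqgnh" (len 9), cursors c4@1 c1@3 c2@5 c3@7, authorship ..1.2.3..
After op 3 (delete): buffer="etqnh" (len 5), cursors c4@0 c1@1 c2@2 c3@3, authorship .....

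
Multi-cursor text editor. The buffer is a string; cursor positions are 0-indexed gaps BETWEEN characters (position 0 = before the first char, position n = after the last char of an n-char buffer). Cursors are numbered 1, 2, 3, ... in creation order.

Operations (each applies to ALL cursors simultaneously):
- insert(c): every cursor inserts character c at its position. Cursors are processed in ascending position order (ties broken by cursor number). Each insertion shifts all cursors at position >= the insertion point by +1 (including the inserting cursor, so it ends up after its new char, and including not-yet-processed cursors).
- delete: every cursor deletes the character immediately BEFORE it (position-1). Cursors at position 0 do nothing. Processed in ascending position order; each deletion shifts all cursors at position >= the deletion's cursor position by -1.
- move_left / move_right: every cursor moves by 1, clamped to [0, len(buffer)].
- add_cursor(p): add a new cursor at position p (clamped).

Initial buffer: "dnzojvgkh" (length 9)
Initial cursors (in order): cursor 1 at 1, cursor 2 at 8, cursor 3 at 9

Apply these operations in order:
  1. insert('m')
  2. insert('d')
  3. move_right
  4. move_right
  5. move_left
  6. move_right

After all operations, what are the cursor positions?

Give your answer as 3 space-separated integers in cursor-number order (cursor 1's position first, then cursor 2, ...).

After op 1 (insert('m')): buffer="dmnzojvgkmhm" (len 12), cursors c1@2 c2@10 c3@12, authorship .1.......2.3
After op 2 (insert('d')): buffer="dmdnzojvgkmdhmd" (len 15), cursors c1@3 c2@12 c3@15, authorship .11.......22.33
After op 3 (move_right): buffer="dmdnzojvgkmdhmd" (len 15), cursors c1@4 c2@13 c3@15, authorship .11.......22.33
After op 4 (move_right): buffer="dmdnzojvgkmdhmd" (len 15), cursors c1@5 c2@14 c3@15, authorship .11.......22.33
After op 5 (move_left): buffer="dmdnzojvgkmdhmd" (len 15), cursors c1@4 c2@13 c3@14, authorship .11.......22.33
After op 6 (move_right): buffer="dmdnzojvgkmdhmd" (len 15), cursors c1@5 c2@14 c3@15, authorship .11.......22.33

Answer: 5 14 15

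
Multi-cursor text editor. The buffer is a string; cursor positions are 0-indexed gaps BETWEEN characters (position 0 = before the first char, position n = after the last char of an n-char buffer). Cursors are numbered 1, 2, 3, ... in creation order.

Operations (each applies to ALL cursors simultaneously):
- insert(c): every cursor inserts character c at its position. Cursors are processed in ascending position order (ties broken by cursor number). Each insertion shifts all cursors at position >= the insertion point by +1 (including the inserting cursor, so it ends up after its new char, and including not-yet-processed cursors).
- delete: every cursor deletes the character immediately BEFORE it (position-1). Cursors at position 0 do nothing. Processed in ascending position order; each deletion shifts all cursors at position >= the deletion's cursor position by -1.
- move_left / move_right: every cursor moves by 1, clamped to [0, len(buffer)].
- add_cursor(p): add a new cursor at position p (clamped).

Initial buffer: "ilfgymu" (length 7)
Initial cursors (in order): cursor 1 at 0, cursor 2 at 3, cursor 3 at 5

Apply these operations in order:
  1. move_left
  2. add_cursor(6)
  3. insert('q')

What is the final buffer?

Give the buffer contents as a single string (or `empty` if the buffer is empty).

After op 1 (move_left): buffer="ilfgymu" (len 7), cursors c1@0 c2@2 c3@4, authorship .......
After op 2 (add_cursor(6)): buffer="ilfgymu" (len 7), cursors c1@0 c2@2 c3@4 c4@6, authorship .......
After op 3 (insert('q')): buffer="qilqfgqymqu" (len 11), cursors c1@1 c2@4 c3@7 c4@10, authorship 1..2..3..4.

Answer: qilqfgqymqu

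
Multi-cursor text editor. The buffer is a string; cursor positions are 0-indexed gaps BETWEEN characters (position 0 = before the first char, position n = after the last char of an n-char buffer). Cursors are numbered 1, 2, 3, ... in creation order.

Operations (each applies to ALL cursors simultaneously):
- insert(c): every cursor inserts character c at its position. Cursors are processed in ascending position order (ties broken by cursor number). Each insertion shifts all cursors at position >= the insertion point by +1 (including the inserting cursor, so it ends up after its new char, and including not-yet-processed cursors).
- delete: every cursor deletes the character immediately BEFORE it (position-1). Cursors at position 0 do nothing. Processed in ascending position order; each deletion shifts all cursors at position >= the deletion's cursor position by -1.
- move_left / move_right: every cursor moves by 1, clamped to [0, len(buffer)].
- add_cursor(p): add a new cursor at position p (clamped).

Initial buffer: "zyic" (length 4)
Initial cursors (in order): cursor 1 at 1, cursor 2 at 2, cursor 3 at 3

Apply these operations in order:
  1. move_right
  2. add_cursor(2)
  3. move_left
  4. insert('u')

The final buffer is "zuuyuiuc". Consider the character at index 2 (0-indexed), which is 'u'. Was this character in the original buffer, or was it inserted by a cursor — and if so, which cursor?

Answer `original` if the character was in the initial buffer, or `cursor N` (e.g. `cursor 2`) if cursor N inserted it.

Answer: cursor 4

Derivation:
After op 1 (move_right): buffer="zyic" (len 4), cursors c1@2 c2@3 c3@4, authorship ....
After op 2 (add_cursor(2)): buffer="zyic" (len 4), cursors c1@2 c4@2 c2@3 c3@4, authorship ....
After op 3 (move_left): buffer="zyic" (len 4), cursors c1@1 c4@1 c2@2 c3@3, authorship ....
After op 4 (insert('u')): buffer="zuuyuiuc" (len 8), cursors c1@3 c4@3 c2@5 c3@7, authorship .14.2.3.
Authorship (.=original, N=cursor N): . 1 4 . 2 . 3 .
Index 2: author = 4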